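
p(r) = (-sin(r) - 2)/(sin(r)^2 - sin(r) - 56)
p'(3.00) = -0.02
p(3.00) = 0.04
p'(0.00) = 0.02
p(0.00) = 0.04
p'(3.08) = -0.02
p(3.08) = 0.04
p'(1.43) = 0.00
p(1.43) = 0.05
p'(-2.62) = -0.01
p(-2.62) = 0.03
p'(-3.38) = -0.02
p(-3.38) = 0.04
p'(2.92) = -0.02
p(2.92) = 0.04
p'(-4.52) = -0.00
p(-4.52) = 0.05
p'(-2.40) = -0.01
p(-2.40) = 0.02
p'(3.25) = -0.02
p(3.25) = 0.03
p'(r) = (-2*sin(r)*cos(r) + cos(r))*(-sin(r) - 2)/(sin(r)^2 - sin(r) - 56)^2 - cos(r)/(sin(r)^2 - sin(r) - 56)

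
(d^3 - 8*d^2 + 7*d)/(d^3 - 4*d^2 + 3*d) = (d - 7)/(d - 3)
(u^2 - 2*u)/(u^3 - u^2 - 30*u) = (2 - u)/(-u^2 + u + 30)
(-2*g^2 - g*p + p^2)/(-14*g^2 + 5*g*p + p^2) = (g + p)/(7*g + p)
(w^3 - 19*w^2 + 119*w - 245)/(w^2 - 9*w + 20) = (w^2 - 14*w + 49)/(w - 4)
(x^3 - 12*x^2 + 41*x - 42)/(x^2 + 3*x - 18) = (x^2 - 9*x + 14)/(x + 6)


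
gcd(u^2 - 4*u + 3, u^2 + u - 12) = u - 3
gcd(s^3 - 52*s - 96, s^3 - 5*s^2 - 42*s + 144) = s^2 - 2*s - 48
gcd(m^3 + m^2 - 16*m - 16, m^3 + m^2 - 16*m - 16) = m^3 + m^2 - 16*m - 16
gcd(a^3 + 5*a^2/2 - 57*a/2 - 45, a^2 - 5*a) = a - 5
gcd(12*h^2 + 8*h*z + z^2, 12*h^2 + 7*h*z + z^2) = 1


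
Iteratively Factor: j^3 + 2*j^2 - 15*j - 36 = (j - 4)*(j^2 + 6*j + 9) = (j - 4)*(j + 3)*(j + 3)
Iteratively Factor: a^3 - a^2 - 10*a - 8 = (a - 4)*(a^2 + 3*a + 2) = (a - 4)*(a + 1)*(a + 2)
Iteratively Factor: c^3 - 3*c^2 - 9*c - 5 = (c + 1)*(c^2 - 4*c - 5) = (c - 5)*(c + 1)*(c + 1)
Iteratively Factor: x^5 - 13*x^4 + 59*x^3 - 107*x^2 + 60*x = (x - 3)*(x^4 - 10*x^3 + 29*x^2 - 20*x) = (x - 4)*(x - 3)*(x^3 - 6*x^2 + 5*x) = (x - 5)*(x - 4)*(x - 3)*(x^2 - x) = x*(x - 5)*(x - 4)*(x - 3)*(x - 1)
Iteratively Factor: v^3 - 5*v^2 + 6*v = (v)*(v^2 - 5*v + 6) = v*(v - 2)*(v - 3)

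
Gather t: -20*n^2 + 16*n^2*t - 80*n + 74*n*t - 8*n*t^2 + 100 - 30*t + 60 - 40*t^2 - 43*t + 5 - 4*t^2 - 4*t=-20*n^2 - 80*n + t^2*(-8*n - 44) + t*(16*n^2 + 74*n - 77) + 165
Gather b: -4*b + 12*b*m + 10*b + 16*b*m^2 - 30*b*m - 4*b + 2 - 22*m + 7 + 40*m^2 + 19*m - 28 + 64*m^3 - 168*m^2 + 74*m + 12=b*(16*m^2 - 18*m + 2) + 64*m^3 - 128*m^2 + 71*m - 7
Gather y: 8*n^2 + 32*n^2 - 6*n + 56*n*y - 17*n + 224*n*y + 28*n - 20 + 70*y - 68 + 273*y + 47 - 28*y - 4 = 40*n^2 + 5*n + y*(280*n + 315) - 45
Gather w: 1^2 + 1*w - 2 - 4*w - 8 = -3*w - 9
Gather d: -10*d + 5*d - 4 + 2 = -5*d - 2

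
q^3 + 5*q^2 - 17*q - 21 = (q - 3)*(q + 1)*(q + 7)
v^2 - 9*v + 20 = (v - 5)*(v - 4)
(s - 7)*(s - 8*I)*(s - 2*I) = s^3 - 7*s^2 - 10*I*s^2 - 16*s + 70*I*s + 112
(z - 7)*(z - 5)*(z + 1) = z^3 - 11*z^2 + 23*z + 35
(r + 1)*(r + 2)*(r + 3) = r^3 + 6*r^2 + 11*r + 6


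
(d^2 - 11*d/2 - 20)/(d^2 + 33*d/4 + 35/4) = 2*(2*d^2 - 11*d - 40)/(4*d^2 + 33*d + 35)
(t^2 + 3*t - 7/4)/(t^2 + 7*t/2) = (t - 1/2)/t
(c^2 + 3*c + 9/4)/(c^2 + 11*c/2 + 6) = (c + 3/2)/(c + 4)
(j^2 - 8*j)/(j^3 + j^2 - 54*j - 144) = j/(j^2 + 9*j + 18)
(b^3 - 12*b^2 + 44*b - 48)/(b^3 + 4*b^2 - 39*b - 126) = (b^2 - 6*b + 8)/(b^2 + 10*b + 21)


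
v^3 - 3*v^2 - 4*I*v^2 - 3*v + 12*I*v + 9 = (v - 3)*(v - 3*I)*(v - I)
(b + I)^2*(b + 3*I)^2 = b^4 + 8*I*b^3 - 22*b^2 - 24*I*b + 9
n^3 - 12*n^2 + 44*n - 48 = (n - 6)*(n - 4)*(n - 2)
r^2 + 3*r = r*(r + 3)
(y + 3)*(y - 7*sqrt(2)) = y^2 - 7*sqrt(2)*y + 3*y - 21*sqrt(2)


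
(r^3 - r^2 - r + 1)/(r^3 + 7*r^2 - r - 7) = (r - 1)/(r + 7)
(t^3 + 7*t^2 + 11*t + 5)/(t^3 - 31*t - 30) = (t + 1)/(t - 6)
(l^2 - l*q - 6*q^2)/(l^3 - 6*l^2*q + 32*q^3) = (l - 3*q)/(l^2 - 8*l*q + 16*q^2)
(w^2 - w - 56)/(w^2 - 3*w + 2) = (w^2 - w - 56)/(w^2 - 3*w + 2)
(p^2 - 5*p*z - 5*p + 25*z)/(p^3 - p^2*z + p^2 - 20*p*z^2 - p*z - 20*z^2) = (p - 5)/(p^2 + 4*p*z + p + 4*z)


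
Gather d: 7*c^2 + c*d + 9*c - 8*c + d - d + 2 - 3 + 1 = 7*c^2 + c*d + c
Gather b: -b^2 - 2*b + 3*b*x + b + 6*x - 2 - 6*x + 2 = -b^2 + b*(3*x - 1)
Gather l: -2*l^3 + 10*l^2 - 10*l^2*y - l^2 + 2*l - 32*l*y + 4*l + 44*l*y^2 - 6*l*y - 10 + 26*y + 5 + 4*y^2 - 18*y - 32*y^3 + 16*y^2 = -2*l^3 + l^2*(9 - 10*y) + l*(44*y^2 - 38*y + 6) - 32*y^3 + 20*y^2 + 8*y - 5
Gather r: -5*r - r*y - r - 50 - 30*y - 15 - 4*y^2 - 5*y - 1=r*(-y - 6) - 4*y^2 - 35*y - 66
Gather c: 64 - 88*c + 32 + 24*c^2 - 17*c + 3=24*c^2 - 105*c + 99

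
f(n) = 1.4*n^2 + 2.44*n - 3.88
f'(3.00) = 10.84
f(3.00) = 16.04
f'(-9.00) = -22.76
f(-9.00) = 87.56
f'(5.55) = 17.98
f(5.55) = 52.79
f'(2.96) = 10.73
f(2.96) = 15.61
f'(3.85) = 13.22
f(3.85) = 26.27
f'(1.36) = 6.25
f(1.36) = 2.03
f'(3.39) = 11.93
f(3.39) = 20.48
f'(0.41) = 3.59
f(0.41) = -2.64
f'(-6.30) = -15.20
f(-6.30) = 36.31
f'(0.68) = 4.34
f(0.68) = -1.57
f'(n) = 2.8*n + 2.44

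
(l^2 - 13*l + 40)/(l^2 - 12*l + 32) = (l - 5)/(l - 4)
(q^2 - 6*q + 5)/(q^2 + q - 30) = (q - 1)/(q + 6)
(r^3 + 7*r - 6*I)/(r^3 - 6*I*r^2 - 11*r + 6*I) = (r + 3*I)/(r - 3*I)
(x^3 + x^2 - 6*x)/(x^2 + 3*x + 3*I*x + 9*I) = x*(x - 2)/(x + 3*I)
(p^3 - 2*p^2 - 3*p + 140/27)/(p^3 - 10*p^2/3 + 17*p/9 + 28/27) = (3*p + 5)/(3*p + 1)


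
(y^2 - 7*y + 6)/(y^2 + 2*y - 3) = (y - 6)/(y + 3)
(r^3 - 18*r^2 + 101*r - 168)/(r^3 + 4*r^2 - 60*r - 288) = (r^2 - 10*r + 21)/(r^2 + 12*r + 36)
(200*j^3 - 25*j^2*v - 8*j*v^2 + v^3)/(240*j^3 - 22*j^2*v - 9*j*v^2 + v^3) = (-5*j + v)/(-6*j + v)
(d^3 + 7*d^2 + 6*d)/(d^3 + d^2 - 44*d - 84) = d*(d + 1)/(d^2 - 5*d - 14)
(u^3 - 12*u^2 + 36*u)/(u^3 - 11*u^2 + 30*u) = (u - 6)/(u - 5)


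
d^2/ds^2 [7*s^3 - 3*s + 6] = 42*s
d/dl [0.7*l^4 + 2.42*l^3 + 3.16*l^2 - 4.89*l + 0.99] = 2.8*l^3 + 7.26*l^2 + 6.32*l - 4.89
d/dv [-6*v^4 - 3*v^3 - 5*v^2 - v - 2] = -24*v^3 - 9*v^2 - 10*v - 1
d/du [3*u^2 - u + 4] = 6*u - 1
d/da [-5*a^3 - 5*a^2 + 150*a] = -15*a^2 - 10*a + 150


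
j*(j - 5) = j^2 - 5*j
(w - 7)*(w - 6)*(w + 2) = w^3 - 11*w^2 + 16*w + 84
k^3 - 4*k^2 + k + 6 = (k - 3)*(k - 2)*(k + 1)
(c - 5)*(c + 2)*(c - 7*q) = c^3 - 7*c^2*q - 3*c^2 + 21*c*q - 10*c + 70*q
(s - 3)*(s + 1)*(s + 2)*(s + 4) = s^4 + 4*s^3 - 7*s^2 - 34*s - 24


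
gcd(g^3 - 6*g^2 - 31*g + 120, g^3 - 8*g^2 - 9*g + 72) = g^2 - 11*g + 24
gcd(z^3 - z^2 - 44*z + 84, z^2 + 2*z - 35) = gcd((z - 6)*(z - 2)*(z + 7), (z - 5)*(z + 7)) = z + 7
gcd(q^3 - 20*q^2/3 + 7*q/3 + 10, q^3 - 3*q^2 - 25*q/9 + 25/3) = q - 5/3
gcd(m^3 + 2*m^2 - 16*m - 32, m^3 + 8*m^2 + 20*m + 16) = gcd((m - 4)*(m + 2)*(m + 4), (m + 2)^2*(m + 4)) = m^2 + 6*m + 8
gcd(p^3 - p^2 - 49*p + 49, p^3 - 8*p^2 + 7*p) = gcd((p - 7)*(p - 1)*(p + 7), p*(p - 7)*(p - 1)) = p^2 - 8*p + 7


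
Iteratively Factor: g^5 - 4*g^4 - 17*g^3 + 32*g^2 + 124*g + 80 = (g + 2)*(g^4 - 6*g^3 - 5*g^2 + 42*g + 40) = (g - 4)*(g + 2)*(g^3 - 2*g^2 - 13*g - 10) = (g - 5)*(g - 4)*(g + 2)*(g^2 + 3*g + 2) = (g - 5)*(g - 4)*(g + 1)*(g + 2)*(g + 2)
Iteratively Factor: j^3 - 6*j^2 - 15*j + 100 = (j - 5)*(j^2 - j - 20) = (j - 5)*(j + 4)*(j - 5)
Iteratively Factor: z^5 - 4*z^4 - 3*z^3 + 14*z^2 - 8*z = (z - 4)*(z^4 - 3*z^2 + 2*z) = (z - 4)*(z + 2)*(z^3 - 2*z^2 + z) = z*(z - 4)*(z + 2)*(z^2 - 2*z + 1) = z*(z - 4)*(z - 1)*(z + 2)*(z - 1)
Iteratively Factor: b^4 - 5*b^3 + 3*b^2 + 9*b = (b)*(b^3 - 5*b^2 + 3*b + 9) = b*(b + 1)*(b^2 - 6*b + 9) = b*(b - 3)*(b + 1)*(b - 3)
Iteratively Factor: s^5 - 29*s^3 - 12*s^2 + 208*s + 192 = (s + 1)*(s^4 - s^3 - 28*s^2 + 16*s + 192) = (s + 1)*(s + 4)*(s^3 - 5*s^2 - 8*s + 48) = (s + 1)*(s + 3)*(s + 4)*(s^2 - 8*s + 16) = (s - 4)*(s + 1)*(s + 3)*(s + 4)*(s - 4)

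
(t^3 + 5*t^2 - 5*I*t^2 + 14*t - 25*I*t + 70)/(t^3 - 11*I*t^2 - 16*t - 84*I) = (t + 5)/(t - 6*I)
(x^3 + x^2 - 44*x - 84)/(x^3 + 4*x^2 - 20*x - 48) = (x - 7)/(x - 4)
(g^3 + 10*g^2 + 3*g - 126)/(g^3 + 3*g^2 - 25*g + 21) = (g + 6)/(g - 1)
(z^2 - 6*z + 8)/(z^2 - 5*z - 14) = (-z^2 + 6*z - 8)/(-z^2 + 5*z + 14)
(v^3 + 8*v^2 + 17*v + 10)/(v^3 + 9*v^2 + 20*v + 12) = (v + 5)/(v + 6)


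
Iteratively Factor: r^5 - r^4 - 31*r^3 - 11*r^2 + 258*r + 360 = (r - 4)*(r^4 + 3*r^3 - 19*r^2 - 87*r - 90) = (r - 5)*(r - 4)*(r^3 + 8*r^2 + 21*r + 18) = (r - 5)*(r - 4)*(r + 2)*(r^2 + 6*r + 9) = (r - 5)*(r - 4)*(r + 2)*(r + 3)*(r + 3)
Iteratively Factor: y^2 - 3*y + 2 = (y - 1)*(y - 2)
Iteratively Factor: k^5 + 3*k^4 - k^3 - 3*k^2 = (k)*(k^4 + 3*k^3 - k^2 - 3*k) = k^2*(k^3 + 3*k^2 - k - 3) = k^2*(k - 1)*(k^2 + 4*k + 3) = k^2*(k - 1)*(k + 1)*(k + 3)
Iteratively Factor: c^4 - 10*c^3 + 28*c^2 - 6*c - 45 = (c - 3)*(c^3 - 7*c^2 + 7*c + 15) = (c - 3)^2*(c^2 - 4*c - 5) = (c - 3)^2*(c + 1)*(c - 5)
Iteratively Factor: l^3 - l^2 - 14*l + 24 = (l - 3)*(l^2 + 2*l - 8) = (l - 3)*(l + 4)*(l - 2)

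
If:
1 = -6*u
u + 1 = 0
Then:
No Solution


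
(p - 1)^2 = p^2 - 2*p + 1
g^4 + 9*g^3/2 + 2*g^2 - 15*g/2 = g*(g - 1)*(g + 5/2)*(g + 3)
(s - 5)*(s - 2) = s^2 - 7*s + 10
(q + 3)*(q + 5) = q^2 + 8*q + 15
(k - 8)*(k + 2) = k^2 - 6*k - 16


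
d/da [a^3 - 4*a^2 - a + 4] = 3*a^2 - 8*a - 1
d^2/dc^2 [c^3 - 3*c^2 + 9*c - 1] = 6*c - 6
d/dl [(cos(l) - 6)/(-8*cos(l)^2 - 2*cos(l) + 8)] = (24*cos(l) - cos(2*l))*sin(l)/(-4*sin(l)^2 + cos(l))^2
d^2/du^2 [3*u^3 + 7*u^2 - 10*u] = 18*u + 14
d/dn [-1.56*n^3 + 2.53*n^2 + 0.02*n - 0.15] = -4.68*n^2 + 5.06*n + 0.02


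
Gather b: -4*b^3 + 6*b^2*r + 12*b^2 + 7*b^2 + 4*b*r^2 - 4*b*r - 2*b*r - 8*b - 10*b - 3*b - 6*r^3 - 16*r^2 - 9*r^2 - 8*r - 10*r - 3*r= -4*b^3 + b^2*(6*r + 19) + b*(4*r^2 - 6*r - 21) - 6*r^3 - 25*r^2 - 21*r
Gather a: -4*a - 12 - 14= -4*a - 26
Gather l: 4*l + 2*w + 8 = 4*l + 2*w + 8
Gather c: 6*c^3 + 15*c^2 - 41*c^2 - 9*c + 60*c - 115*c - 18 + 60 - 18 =6*c^3 - 26*c^2 - 64*c + 24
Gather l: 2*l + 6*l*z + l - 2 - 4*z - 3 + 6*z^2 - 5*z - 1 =l*(6*z + 3) + 6*z^2 - 9*z - 6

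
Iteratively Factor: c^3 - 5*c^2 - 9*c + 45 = (c - 5)*(c^2 - 9) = (c - 5)*(c + 3)*(c - 3)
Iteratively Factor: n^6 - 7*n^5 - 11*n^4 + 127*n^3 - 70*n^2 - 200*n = (n + 1)*(n^5 - 8*n^4 - 3*n^3 + 130*n^2 - 200*n) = (n - 5)*(n + 1)*(n^4 - 3*n^3 - 18*n^2 + 40*n) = (n - 5)*(n - 2)*(n + 1)*(n^3 - n^2 - 20*n) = n*(n - 5)*(n - 2)*(n + 1)*(n^2 - n - 20) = n*(n - 5)*(n - 2)*(n + 1)*(n + 4)*(n - 5)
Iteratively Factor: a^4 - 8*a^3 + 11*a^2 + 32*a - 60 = (a - 5)*(a^3 - 3*a^2 - 4*a + 12) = (a - 5)*(a - 3)*(a^2 - 4) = (a - 5)*(a - 3)*(a + 2)*(a - 2)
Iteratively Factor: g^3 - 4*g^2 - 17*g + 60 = (g + 4)*(g^2 - 8*g + 15) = (g - 5)*(g + 4)*(g - 3)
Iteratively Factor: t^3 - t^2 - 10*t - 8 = (t + 2)*(t^2 - 3*t - 4) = (t + 1)*(t + 2)*(t - 4)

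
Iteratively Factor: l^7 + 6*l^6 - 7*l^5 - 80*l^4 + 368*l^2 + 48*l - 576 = (l - 2)*(l^6 + 8*l^5 + 9*l^4 - 62*l^3 - 124*l^2 + 120*l + 288) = (l - 2)^2*(l^5 + 10*l^4 + 29*l^3 - 4*l^2 - 132*l - 144) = (l - 2)^2*(l + 4)*(l^4 + 6*l^3 + 5*l^2 - 24*l - 36) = (l - 2)^2*(l + 3)*(l + 4)*(l^3 + 3*l^2 - 4*l - 12) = (l - 2)^2*(l + 3)^2*(l + 4)*(l^2 - 4) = (l - 2)^2*(l + 2)*(l + 3)^2*(l + 4)*(l - 2)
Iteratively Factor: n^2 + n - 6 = (n - 2)*(n + 3)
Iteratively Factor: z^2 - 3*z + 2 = (z - 2)*(z - 1)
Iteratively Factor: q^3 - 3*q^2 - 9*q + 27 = (q - 3)*(q^2 - 9) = (q - 3)*(q + 3)*(q - 3)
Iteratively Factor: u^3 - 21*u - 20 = (u - 5)*(u^2 + 5*u + 4) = (u - 5)*(u + 4)*(u + 1)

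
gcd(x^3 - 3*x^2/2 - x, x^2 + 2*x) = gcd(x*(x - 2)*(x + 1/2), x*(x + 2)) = x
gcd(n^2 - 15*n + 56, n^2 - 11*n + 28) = n - 7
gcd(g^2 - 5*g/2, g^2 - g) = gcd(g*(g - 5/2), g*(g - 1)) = g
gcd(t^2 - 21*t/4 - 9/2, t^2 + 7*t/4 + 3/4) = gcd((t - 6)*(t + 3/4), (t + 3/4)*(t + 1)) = t + 3/4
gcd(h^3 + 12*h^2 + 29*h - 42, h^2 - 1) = h - 1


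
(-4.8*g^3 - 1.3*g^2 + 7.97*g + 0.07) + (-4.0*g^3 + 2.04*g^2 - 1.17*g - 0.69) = -8.8*g^3 + 0.74*g^2 + 6.8*g - 0.62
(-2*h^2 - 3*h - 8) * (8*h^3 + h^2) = -16*h^5 - 26*h^4 - 67*h^3 - 8*h^2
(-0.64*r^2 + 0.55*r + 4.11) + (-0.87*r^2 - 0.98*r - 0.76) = -1.51*r^2 - 0.43*r + 3.35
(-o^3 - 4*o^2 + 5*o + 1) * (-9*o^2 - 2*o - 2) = 9*o^5 + 38*o^4 - 35*o^3 - 11*o^2 - 12*o - 2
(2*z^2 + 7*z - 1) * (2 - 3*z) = -6*z^3 - 17*z^2 + 17*z - 2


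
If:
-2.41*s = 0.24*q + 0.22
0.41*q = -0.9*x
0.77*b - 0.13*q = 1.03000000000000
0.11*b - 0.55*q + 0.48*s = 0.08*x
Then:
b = 1.37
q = 0.19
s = -0.11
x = -0.09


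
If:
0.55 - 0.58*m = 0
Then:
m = 0.95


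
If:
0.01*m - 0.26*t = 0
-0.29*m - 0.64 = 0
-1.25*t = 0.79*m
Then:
No Solution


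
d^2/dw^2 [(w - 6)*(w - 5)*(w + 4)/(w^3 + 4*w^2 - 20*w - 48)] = 2*(-11*w^6 + 18*w^5 + 420*w^4 + 1016*w^3 - 6624*w^2 - 12672*w + 68352)/(w^9 + 12*w^8 - 12*w^7 - 560*w^6 - 912*w^5 + 8256*w^4 + 21952*w^3 - 29952*w^2 - 138240*w - 110592)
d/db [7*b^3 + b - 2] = 21*b^2 + 1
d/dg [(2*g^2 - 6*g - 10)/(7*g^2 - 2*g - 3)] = 2*(19*g^2 + 64*g - 1)/(49*g^4 - 28*g^3 - 38*g^2 + 12*g + 9)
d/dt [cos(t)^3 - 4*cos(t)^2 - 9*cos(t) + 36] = (-3*cos(t)^2 + 8*cos(t) + 9)*sin(t)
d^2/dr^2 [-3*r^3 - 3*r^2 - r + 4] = -18*r - 6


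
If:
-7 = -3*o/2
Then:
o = 14/3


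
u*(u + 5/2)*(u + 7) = u^3 + 19*u^2/2 + 35*u/2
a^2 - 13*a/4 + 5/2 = (a - 2)*(a - 5/4)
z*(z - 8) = z^2 - 8*z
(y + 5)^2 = y^2 + 10*y + 25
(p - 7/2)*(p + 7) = p^2 + 7*p/2 - 49/2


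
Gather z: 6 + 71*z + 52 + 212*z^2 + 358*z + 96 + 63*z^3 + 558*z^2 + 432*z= 63*z^3 + 770*z^2 + 861*z + 154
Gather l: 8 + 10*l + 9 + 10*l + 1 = 20*l + 18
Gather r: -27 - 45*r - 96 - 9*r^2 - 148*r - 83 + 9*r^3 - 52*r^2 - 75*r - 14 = 9*r^3 - 61*r^2 - 268*r - 220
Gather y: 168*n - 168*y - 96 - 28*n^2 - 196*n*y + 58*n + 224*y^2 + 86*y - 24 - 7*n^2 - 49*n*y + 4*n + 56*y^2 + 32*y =-35*n^2 + 230*n + 280*y^2 + y*(-245*n - 50) - 120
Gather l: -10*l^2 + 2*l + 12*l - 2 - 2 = -10*l^2 + 14*l - 4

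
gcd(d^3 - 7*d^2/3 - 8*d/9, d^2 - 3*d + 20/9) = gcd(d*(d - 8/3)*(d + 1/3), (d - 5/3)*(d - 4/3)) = 1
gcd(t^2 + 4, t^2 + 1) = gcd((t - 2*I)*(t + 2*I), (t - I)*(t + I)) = 1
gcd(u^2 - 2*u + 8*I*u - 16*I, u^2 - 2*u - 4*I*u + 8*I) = u - 2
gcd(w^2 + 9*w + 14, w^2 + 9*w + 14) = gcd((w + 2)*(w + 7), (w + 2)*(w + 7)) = w^2 + 9*w + 14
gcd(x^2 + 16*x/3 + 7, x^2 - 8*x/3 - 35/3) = x + 7/3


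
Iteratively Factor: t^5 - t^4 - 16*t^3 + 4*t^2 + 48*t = (t + 3)*(t^4 - 4*t^3 - 4*t^2 + 16*t) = (t - 4)*(t + 3)*(t^3 - 4*t) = t*(t - 4)*(t + 3)*(t^2 - 4) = t*(t - 4)*(t + 2)*(t + 3)*(t - 2)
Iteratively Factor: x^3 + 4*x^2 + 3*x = (x + 3)*(x^2 + x) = (x + 1)*(x + 3)*(x)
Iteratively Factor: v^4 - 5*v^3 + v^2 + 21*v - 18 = (v - 3)*(v^3 - 2*v^2 - 5*v + 6) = (v - 3)^2*(v^2 + v - 2) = (v - 3)^2*(v - 1)*(v + 2)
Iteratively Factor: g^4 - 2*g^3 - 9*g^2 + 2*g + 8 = (g - 4)*(g^3 + 2*g^2 - g - 2) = (g - 4)*(g - 1)*(g^2 + 3*g + 2) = (g - 4)*(g - 1)*(g + 1)*(g + 2)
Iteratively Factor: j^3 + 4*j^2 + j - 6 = (j + 2)*(j^2 + 2*j - 3) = (j - 1)*(j + 2)*(j + 3)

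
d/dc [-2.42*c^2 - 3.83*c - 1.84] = -4.84*c - 3.83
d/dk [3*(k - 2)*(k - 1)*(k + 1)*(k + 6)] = 12*k^3 + 36*k^2 - 78*k - 12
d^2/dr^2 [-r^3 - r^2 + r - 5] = -6*r - 2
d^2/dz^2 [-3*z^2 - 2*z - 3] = -6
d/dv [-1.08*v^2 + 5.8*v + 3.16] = 5.8 - 2.16*v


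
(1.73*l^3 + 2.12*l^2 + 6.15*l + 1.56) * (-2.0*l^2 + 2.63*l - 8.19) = -3.46*l^5 + 0.3099*l^4 - 20.8931*l^3 - 4.3083*l^2 - 46.2657*l - 12.7764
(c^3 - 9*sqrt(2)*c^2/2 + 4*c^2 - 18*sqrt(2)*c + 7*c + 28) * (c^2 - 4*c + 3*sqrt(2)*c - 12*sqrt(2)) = c^5 - 3*sqrt(2)*c^4/2 - 36*c^3 + 45*sqrt(2)*c^2 + 320*c - 336*sqrt(2)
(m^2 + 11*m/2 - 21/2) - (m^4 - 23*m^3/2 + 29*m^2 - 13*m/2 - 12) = -m^4 + 23*m^3/2 - 28*m^2 + 12*m + 3/2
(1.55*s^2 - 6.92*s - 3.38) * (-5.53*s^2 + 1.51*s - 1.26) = -8.5715*s^4 + 40.6081*s^3 + 6.2892*s^2 + 3.6154*s + 4.2588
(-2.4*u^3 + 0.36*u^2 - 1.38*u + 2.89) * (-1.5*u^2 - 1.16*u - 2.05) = 3.6*u^5 + 2.244*u^4 + 6.5724*u^3 - 3.4722*u^2 - 0.5234*u - 5.9245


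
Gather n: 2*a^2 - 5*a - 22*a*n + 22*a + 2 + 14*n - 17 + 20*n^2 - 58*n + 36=2*a^2 + 17*a + 20*n^2 + n*(-22*a - 44) + 21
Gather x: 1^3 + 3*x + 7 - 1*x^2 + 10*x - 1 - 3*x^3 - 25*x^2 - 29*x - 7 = -3*x^3 - 26*x^2 - 16*x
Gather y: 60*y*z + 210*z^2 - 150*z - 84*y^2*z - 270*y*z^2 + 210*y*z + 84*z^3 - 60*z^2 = -84*y^2*z + y*(-270*z^2 + 270*z) + 84*z^3 + 150*z^2 - 150*z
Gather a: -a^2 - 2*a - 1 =-a^2 - 2*a - 1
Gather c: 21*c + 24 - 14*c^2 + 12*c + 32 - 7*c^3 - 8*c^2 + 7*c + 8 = -7*c^3 - 22*c^2 + 40*c + 64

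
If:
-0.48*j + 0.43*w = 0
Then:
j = 0.895833333333333*w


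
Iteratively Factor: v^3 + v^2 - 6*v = (v - 2)*(v^2 + 3*v) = v*(v - 2)*(v + 3)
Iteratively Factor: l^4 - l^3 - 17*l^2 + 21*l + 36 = (l - 3)*(l^3 + 2*l^2 - 11*l - 12) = (l - 3)*(l + 1)*(l^2 + l - 12) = (l - 3)*(l + 1)*(l + 4)*(l - 3)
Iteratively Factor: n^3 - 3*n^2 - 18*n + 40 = (n - 2)*(n^2 - n - 20) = (n - 2)*(n + 4)*(n - 5)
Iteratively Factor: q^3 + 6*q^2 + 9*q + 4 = (q + 1)*(q^2 + 5*q + 4) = (q + 1)*(q + 4)*(q + 1)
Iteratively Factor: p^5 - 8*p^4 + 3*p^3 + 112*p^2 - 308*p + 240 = (p - 2)*(p^4 - 6*p^3 - 9*p^2 + 94*p - 120) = (p - 5)*(p - 2)*(p^3 - p^2 - 14*p + 24) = (p - 5)*(p - 2)*(p + 4)*(p^2 - 5*p + 6) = (p - 5)*(p - 3)*(p - 2)*(p + 4)*(p - 2)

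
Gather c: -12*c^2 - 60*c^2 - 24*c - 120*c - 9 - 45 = -72*c^2 - 144*c - 54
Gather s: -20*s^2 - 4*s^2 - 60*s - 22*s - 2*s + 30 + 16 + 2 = -24*s^2 - 84*s + 48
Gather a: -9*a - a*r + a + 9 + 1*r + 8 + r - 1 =a*(-r - 8) + 2*r + 16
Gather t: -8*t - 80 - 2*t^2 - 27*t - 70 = -2*t^2 - 35*t - 150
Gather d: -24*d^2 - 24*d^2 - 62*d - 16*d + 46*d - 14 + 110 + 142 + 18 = -48*d^2 - 32*d + 256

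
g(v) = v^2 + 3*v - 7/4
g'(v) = 2*v + 3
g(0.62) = 0.49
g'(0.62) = 4.24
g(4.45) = 31.40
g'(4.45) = 11.90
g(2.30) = 10.44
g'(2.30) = 7.60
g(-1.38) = -3.99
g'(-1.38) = 0.24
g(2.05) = 8.60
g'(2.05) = 7.10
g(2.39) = 11.13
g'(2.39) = 7.78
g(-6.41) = 20.11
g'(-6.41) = -9.82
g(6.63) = 62.10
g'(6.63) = 16.26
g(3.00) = 16.25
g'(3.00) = 9.00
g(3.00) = 16.25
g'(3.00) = 9.00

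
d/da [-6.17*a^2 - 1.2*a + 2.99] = -12.34*a - 1.2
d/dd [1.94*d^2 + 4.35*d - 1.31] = 3.88*d + 4.35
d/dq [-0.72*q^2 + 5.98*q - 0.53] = 5.98 - 1.44*q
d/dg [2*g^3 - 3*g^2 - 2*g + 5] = 6*g^2 - 6*g - 2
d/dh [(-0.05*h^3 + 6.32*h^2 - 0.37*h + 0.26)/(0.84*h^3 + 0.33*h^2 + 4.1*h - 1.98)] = (-5.3253*h^4 + 0.2116*h^3 + 25.6759*h^2 - 25.1988*h - 0.3334)/(0.7056*h^6 + 0.5544*h^5 + 6.9969*h^4 - 0.6204*h^3 + 15.5032*h^2 - 16.236*h + 3.9204)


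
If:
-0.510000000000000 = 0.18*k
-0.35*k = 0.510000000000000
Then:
No Solution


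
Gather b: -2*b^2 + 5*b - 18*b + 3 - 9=-2*b^2 - 13*b - 6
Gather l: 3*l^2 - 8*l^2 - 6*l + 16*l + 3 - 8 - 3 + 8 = -5*l^2 + 10*l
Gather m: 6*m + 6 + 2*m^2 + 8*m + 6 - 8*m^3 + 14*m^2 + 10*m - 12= -8*m^3 + 16*m^2 + 24*m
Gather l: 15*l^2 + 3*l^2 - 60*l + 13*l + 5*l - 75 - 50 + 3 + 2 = 18*l^2 - 42*l - 120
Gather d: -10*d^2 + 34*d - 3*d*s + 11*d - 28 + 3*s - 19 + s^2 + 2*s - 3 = -10*d^2 + d*(45 - 3*s) + s^2 + 5*s - 50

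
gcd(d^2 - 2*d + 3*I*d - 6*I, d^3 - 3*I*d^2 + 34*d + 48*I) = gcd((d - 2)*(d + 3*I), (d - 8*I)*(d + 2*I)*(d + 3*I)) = d + 3*I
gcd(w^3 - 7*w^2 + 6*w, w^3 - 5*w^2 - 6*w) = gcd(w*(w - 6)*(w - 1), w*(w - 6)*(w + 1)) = w^2 - 6*w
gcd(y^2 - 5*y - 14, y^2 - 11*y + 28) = y - 7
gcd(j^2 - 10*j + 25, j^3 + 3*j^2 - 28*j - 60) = j - 5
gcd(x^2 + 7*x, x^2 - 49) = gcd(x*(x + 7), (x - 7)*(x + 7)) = x + 7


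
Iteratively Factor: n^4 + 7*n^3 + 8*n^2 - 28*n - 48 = (n + 3)*(n^3 + 4*n^2 - 4*n - 16) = (n - 2)*(n + 3)*(n^2 + 6*n + 8) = (n - 2)*(n + 3)*(n + 4)*(n + 2)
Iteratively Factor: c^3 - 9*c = (c)*(c^2 - 9) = c*(c - 3)*(c + 3)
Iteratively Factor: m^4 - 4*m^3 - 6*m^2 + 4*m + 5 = (m + 1)*(m^3 - 5*m^2 - m + 5) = (m + 1)^2*(m^2 - 6*m + 5) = (m - 1)*(m + 1)^2*(m - 5)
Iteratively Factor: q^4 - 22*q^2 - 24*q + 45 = (q - 1)*(q^3 + q^2 - 21*q - 45) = (q - 5)*(q - 1)*(q^2 + 6*q + 9) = (q - 5)*(q - 1)*(q + 3)*(q + 3)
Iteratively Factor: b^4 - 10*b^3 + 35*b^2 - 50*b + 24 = (b - 1)*(b^3 - 9*b^2 + 26*b - 24) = (b - 2)*(b - 1)*(b^2 - 7*b + 12) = (b - 3)*(b - 2)*(b - 1)*(b - 4)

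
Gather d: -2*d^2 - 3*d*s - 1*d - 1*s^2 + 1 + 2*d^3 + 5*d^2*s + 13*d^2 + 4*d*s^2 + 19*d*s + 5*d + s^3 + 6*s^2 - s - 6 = 2*d^3 + d^2*(5*s + 11) + d*(4*s^2 + 16*s + 4) + s^3 + 5*s^2 - s - 5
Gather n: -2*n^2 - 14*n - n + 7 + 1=-2*n^2 - 15*n + 8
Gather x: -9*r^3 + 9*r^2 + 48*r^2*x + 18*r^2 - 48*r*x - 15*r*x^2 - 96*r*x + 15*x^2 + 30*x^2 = -9*r^3 + 27*r^2 + x^2*(45 - 15*r) + x*(48*r^2 - 144*r)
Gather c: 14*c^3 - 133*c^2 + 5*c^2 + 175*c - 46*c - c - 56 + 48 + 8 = 14*c^3 - 128*c^2 + 128*c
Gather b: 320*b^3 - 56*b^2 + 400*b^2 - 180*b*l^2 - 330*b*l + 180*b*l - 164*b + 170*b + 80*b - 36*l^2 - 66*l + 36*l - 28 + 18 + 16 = 320*b^3 + 344*b^2 + b*(-180*l^2 - 150*l + 86) - 36*l^2 - 30*l + 6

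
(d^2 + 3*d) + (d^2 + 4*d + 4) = 2*d^2 + 7*d + 4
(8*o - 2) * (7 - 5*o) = -40*o^2 + 66*o - 14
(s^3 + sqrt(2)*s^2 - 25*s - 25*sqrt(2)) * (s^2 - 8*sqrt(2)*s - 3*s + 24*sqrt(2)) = s^5 - 7*sqrt(2)*s^4 - 3*s^4 - 41*s^3 + 21*sqrt(2)*s^3 + 123*s^2 + 175*sqrt(2)*s^2 - 525*sqrt(2)*s + 400*s - 1200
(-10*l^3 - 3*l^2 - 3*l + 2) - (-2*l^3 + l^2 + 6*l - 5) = -8*l^3 - 4*l^2 - 9*l + 7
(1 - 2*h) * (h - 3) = -2*h^2 + 7*h - 3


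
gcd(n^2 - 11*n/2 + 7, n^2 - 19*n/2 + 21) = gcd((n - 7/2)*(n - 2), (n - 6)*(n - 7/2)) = n - 7/2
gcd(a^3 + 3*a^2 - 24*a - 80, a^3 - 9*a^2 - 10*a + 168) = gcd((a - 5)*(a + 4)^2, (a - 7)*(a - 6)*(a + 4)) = a + 4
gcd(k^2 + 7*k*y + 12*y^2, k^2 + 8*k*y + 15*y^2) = k + 3*y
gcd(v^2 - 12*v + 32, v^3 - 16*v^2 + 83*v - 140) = v - 4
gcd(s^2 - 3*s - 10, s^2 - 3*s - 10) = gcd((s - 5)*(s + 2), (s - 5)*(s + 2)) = s^2 - 3*s - 10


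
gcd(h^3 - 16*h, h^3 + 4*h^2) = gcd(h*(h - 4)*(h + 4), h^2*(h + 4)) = h^2 + 4*h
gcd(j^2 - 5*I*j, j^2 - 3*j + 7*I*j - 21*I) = 1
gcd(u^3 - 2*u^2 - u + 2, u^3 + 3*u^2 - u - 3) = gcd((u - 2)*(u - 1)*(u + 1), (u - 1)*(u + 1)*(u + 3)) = u^2 - 1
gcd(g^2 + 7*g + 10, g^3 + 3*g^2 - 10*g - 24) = g + 2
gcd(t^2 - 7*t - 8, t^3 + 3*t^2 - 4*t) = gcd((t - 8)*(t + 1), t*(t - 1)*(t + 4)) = 1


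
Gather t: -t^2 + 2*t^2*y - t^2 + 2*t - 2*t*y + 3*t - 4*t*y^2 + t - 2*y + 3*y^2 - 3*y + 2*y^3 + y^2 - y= t^2*(2*y - 2) + t*(-4*y^2 - 2*y + 6) + 2*y^3 + 4*y^2 - 6*y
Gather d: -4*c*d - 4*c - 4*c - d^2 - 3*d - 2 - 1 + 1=-8*c - d^2 + d*(-4*c - 3) - 2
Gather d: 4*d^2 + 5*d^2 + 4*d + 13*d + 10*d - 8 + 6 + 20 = 9*d^2 + 27*d + 18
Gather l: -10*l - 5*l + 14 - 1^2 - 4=9 - 15*l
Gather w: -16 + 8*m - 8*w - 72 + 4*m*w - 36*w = 8*m + w*(4*m - 44) - 88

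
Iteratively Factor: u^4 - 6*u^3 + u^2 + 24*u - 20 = (u - 1)*(u^3 - 5*u^2 - 4*u + 20) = (u - 1)*(u + 2)*(u^2 - 7*u + 10) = (u - 2)*(u - 1)*(u + 2)*(u - 5)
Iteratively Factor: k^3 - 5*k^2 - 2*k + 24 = (k + 2)*(k^2 - 7*k + 12) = (k - 3)*(k + 2)*(k - 4)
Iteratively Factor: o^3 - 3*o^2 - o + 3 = (o - 1)*(o^2 - 2*o - 3) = (o - 3)*(o - 1)*(o + 1)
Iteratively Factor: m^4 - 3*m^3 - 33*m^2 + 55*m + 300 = (m + 4)*(m^3 - 7*m^2 - 5*m + 75) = (m + 3)*(m + 4)*(m^2 - 10*m + 25) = (m - 5)*(m + 3)*(m + 4)*(m - 5)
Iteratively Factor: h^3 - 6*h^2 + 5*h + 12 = (h + 1)*(h^2 - 7*h + 12) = (h - 4)*(h + 1)*(h - 3)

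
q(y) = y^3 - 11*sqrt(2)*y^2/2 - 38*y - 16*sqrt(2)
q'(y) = 3*y^2 - 11*sqrt(2)*y - 38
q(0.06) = -24.94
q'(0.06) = -38.92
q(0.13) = -27.70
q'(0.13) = -39.97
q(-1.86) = 14.71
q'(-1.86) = 1.31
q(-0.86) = 3.66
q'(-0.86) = -22.40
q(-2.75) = 2.25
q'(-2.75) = 27.47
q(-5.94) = -280.93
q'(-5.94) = 160.26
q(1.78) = -109.27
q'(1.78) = -56.19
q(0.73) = -54.12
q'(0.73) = -47.76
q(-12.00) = -2414.68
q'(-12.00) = 580.68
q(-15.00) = -4577.72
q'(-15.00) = 870.35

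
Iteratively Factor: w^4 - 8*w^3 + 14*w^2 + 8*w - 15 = (w - 5)*(w^3 - 3*w^2 - w + 3) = (w - 5)*(w + 1)*(w^2 - 4*w + 3) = (w - 5)*(w - 1)*(w + 1)*(w - 3)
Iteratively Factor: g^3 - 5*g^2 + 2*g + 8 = (g - 2)*(g^2 - 3*g - 4) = (g - 4)*(g - 2)*(g + 1)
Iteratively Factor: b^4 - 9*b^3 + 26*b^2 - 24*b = (b - 2)*(b^3 - 7*b^2 + 12*b) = (b - 3)*(b - 2)*(b^2 - 4*b) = b*(b - 3)*(b - 2)*(b - 4)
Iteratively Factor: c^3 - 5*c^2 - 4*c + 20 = (c - 2)*(c^2 - 3*c - 10) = (c - 2)*(c + 2)*(c - 5)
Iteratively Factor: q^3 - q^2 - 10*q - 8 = (q + 1)*(q^2 - 2*q - 8) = (q - 4)*(q + 1)*(q + 2)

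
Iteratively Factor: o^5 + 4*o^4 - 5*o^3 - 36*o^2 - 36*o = (o + 3)*(o^4 + o^3 - 8*o^2 - 12*o) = (o + 2)*(o + 3)*(o^3 - o^2 - 6*o) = (o + 2)^2*(o + 3)*(o^2 - 3*o) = o*(o + 2)^2*(o + 3)*(o - 3)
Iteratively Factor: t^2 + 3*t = (t)*(t + 3)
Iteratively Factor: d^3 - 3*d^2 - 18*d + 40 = (d - 2)*(d^2 - d - 20) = (d - 5)*(d - 2)*(d + 4)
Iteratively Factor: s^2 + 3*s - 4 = (s + 4)*(s - 1)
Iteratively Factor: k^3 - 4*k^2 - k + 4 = (k - 4)*(k^2 - 1) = (k - 4)*(k - 1)*(k + 1)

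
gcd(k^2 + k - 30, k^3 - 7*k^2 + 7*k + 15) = k - 5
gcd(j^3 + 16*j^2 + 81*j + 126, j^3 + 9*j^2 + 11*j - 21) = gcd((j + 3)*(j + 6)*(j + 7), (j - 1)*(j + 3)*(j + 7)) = j^2 + 10*j + 21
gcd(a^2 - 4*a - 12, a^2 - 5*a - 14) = a + 2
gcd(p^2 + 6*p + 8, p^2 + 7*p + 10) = p + 2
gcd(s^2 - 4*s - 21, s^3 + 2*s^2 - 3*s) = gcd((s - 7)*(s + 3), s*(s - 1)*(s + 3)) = s + 3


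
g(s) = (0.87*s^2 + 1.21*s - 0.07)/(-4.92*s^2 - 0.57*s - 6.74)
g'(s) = (1.74*s + 1.21)/(-4.92*s^2 - 0.57*s - 6.74) + (9.84*s + 0.57)*(0.87*s^2 + 1.21*s - 0.07)/(-4.92*s^2 - 0.57*s - 6.74)^2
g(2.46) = -0.22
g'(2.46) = -0.00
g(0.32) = -0.05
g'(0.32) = -0.21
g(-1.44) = 0.00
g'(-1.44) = 0.08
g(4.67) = -0.21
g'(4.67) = 0.00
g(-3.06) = -0.09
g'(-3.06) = 0.03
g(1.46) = -0.20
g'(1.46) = -0.05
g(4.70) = -0.21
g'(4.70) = 0.00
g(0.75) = -0.13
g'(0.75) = -0.15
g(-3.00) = -0.08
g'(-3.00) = 0.03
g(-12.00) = -0.16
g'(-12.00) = 0.00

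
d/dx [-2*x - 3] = -2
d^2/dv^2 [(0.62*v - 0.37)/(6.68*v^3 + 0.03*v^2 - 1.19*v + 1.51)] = (165.995328*v^5 - 197.377968*v^4 + 8.67175600000001*v^3 - 57.400566*v^2 + 22.303434*v + 1.213764)/(298.077632*v^9 + 4.016016*v^8 - 159.283932*v^7 + 200.708643*v^6 + 30.191055*v^5 - 71.888226*v^4 + 43.684603*v^3 + 6.620142*v^2 - 8.139957*v + 3.442951)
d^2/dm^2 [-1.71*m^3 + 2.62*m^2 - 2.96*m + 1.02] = 5.24 - 10.26*m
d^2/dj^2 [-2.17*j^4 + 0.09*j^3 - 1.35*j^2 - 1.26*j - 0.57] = -26.04*j^2 + 0.54*j - 2.7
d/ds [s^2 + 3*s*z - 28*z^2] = 2*s + 3*z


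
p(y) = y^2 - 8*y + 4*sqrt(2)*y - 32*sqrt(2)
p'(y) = 2*y - 8 + 4*sqrt(2)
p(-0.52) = -43.77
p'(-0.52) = -3.38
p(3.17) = -42.63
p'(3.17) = 4.00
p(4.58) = -35.01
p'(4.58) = 6.82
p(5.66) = -26.48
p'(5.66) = 8.98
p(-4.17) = -18.10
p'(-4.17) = -10.68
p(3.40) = -41.66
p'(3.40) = 4.46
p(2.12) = -45.73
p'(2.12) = 1.90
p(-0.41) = -44.13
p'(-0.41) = -3.16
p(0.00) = -45.25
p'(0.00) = -2.34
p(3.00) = -43.28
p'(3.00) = 3.66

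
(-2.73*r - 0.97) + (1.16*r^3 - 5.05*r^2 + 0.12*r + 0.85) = 1.16*r^3 - 5.05*r^2 - 2.61*r - 0.12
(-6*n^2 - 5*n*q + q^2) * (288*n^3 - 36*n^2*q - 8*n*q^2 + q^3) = -1728*n^5 - 1224*n^4*q + 516*n^3*q^2 - 2*n^2*q^3 - 13*n*q^4 + q^5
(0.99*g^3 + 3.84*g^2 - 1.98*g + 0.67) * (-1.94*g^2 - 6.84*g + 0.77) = -1.9206*g^5 - 14.2212*g^4 - 21.6621*g^3 + 15.2002*g^2 - 6.1074*g + 0.5159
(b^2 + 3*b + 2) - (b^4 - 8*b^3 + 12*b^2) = -b^4 + 8*b^3 - 11*b^2 + 3*b + 2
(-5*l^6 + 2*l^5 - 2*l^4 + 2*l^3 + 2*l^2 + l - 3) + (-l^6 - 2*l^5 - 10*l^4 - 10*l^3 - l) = -6*l^6 - 12*l^4 - 8*l^3 + 2*l^2 - 3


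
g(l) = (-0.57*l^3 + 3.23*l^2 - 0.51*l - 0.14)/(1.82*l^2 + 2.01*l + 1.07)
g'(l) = (-3.64*l - 2.01)*(-0.57*l^3 + 3.23*l^2 - 0.51*l - 0.14)/(1.82*l^2 + 2.01*l + 1.07)^2 + (-1.71*l^2 + 6.46*l - 0.51)/(1.82*l^2 + 2.01*l + 1.07)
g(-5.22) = 4.27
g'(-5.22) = -0.21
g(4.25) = 0.29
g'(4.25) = -0.21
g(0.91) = 0.37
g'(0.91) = 0.45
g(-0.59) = 2.71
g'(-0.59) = -8.78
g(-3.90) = 4.05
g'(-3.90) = -0.11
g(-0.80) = 4.19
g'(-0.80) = -4.77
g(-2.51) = 4.07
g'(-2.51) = 0.20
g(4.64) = 0.20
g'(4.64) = -0.23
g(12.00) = -1.83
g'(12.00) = -0.30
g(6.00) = -0.13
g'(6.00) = -0.26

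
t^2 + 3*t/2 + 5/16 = (t + 1/4)*(t + 5/4)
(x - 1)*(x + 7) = x^2 + 6*x - 7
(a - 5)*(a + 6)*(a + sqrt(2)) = a^3 + a^2 + sqrt(2)*a^2 - 30*a + sqrt(2)*a - 30*sqrt(2)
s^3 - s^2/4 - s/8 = s*(s - 1/2)*(s + 1/4)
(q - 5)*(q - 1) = q^2 - 6*q + 5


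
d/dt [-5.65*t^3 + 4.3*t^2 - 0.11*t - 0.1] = -16.95*t^2 + 8.6*t - 0.11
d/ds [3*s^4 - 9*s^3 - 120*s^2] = 3*s*(4*s^2 - 9*s - 80)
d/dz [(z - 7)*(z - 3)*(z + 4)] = 3*z^2 - 12*z - 19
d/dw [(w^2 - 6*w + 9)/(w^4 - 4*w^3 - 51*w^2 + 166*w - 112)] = 2*(-w^5 + 11*w^4 - 42*w^3 - 16*w^2 + 347*w - 411)/(w^8 - 8*w^7 - 86*w^6 + 740*w^5 + 1049*w^4 - 16036*w^3 + 38980*w^2 - 37184*w + 12544)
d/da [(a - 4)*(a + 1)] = 2*a - 3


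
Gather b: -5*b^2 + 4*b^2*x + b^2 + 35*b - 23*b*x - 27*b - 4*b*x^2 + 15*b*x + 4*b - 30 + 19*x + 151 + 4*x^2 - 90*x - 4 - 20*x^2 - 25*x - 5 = b^2*(4*x - 4) + b*(-4*x^2 - 8*x + 12) - 16*x^2 - 96*x + 112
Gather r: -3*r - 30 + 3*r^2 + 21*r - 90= 3*r^2 + 18*r - 120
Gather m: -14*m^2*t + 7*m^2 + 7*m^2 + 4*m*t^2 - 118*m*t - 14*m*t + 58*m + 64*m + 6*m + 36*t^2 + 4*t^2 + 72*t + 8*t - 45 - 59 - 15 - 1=m^2*(14 - 14*t) + m*(4*t^2 - 132*t + 128) + 40*t^2 + 80*t - 120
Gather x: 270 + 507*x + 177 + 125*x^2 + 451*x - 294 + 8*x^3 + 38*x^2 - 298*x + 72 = 8*x^3 + 163*x^2 + 660*x + 225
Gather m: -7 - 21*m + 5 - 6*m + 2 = -27*m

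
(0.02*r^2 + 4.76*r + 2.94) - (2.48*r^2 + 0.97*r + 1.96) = -2.46*r^2 + 3.79*r + 0.98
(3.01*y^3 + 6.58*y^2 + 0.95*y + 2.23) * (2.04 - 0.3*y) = -0.903*y^4 + 4.1664*y^3 + 13.1382*y^2 + 1.269*y + 4.5492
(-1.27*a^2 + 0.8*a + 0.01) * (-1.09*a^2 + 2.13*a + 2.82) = 1.3843*a^4 - 3.5771*a^3 - 1.8883*a^2 + 2.2773*a + 0.0282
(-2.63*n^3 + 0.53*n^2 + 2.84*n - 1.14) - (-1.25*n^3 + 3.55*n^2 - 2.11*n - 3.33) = -1.38*n^3 - 3.02*n^2 + 4.95*n + 2.19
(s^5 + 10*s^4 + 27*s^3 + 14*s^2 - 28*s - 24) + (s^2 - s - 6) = s^5 + 10*s^4 + 27*s^3 + 15*s^2 - 29*s - 30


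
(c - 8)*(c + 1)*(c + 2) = c^3 - 5*c^2 - 22*c - 16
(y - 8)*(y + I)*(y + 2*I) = y^3 - 8*y^2 + 3*I*y^2 - 2*y - 24*I*y + 16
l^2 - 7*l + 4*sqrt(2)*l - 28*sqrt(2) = (l - 7)*(l + 4*sqrt(2))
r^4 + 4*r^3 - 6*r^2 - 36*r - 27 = (r - 3)*(r + 1)*(r + 3)^2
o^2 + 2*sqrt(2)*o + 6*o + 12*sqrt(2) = (o + 6)*(o + 2*sqrt(2))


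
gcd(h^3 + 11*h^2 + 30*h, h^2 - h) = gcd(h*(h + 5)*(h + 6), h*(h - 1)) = h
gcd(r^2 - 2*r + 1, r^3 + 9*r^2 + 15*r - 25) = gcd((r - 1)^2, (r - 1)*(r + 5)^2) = r - 1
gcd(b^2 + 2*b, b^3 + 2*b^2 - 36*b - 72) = b + 2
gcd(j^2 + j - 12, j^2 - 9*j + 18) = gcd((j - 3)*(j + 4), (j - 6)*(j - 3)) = j - 3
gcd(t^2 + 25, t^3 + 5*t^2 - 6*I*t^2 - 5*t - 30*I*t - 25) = t - 5*I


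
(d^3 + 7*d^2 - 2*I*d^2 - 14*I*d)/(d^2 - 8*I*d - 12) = d*(d + 7)/(d - 6*I)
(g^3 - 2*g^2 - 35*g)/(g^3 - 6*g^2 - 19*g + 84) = g*(g + 5)/(g^2 + g - 12)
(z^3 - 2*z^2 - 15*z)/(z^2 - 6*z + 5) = z*(z + 3)/(z - 1)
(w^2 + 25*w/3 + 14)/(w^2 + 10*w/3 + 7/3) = (w + 6)/(w + 1)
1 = 1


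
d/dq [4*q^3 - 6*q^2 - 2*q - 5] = 12*q^2 - 12*q - 2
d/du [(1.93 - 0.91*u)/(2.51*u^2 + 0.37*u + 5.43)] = (2.2841*u^2 - 9.6886*u - 5.6554)/(6.3001*u^4 + 1.8574*u^3 + 27.3955*u^2 + 4.0182*u + 29.4849)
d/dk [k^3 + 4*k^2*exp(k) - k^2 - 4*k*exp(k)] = 4*k^2*exp(k) + 3*k^2 + 4*k*exp(k) - 2*k - 4*exp(k)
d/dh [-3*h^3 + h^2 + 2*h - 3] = -9*h^2 + 2*h + 2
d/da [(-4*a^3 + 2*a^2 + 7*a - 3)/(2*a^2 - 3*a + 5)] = 2*(-4*a^4 + 12*a^3 - 40*a^2 + 16*a + 13)/(4*a^4 - 12*a^3 + 29*a^2 - 30*a + 25)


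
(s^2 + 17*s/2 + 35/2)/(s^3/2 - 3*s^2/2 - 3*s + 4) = (2*s^2 + 17*s + 35)/(s^3 - 3*s^2 - 6*s + 8)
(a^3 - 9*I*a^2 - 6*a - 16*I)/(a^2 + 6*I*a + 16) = (a^2 - 7*I*a + 8)/(a + 8*I)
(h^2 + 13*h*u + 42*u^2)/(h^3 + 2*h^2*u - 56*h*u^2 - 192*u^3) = (-h - 7*u)/(-h^2 + 4*h*u + 32*u^2)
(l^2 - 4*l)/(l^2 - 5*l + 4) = l/(l - 1)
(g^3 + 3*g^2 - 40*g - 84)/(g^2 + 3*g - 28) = (g^2 - 4*g - 12)/(g - 4)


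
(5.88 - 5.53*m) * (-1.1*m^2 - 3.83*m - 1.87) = 6.083*m^3 + 14.7119*m^2 - 12.1793*m - 10.9956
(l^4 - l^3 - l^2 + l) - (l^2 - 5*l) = l^4 - l^3 - 2*l^2 + 6*l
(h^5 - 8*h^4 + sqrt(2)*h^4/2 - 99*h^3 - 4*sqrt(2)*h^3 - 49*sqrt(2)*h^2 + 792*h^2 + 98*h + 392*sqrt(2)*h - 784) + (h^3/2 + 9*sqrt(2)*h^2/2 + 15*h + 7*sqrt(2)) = h^5 - 8*h^4 + sqrt(2)*h^4/2 - 197*h^3/2 - 4*sqrt(2)*h^3 - 89*sqrt(2)*h^2/2 + 792*h^2 + 113*h + 392*sqrt(2)*h - 784 + 7*sqrt(2)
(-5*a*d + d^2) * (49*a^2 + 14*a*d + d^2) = -245*a^3*d - 21*a^2*d^2 + 9*a*d^3 + d^4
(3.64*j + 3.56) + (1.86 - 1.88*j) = 1.76*j + 5.42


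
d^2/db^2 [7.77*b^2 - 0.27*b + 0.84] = 15.5400000000000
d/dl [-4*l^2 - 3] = -8*l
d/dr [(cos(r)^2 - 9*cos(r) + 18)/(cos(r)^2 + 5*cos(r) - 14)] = 2*(-7*cos(r)^2 + 32*cos(r) - 18)*sin(r)/((cos(r) - 2)^2*(cos(r) + 7)^2)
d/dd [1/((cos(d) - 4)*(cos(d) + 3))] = (-sin(d) + sin(2*d))/((cos(d) - 4)^2*(cos(d) + 3)^2)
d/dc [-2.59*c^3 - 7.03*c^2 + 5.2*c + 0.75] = -7.77*c^2 - 14.06*c + 5.2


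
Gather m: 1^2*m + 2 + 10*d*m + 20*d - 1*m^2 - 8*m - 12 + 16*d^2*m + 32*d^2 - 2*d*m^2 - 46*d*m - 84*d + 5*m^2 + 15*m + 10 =32*d^2 - 64*d + m^2*(4 - 2*d) + m*(16*d^2 - 36*d + 8)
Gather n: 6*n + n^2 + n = n^2 + 7*n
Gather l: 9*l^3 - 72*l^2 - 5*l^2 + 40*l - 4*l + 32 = 9*l^3 - 77*l^2 + 36*l + 32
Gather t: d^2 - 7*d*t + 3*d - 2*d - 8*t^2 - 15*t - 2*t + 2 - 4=d^2 + d - 8*t^2 + t*(-7*d - 17) - 2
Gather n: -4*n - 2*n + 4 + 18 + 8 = 30 - 6*n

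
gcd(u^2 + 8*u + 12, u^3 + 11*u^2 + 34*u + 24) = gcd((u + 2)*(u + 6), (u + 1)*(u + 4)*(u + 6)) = u + 6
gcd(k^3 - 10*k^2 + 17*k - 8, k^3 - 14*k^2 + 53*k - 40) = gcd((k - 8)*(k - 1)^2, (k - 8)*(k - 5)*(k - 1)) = k^2 - 9*k + 8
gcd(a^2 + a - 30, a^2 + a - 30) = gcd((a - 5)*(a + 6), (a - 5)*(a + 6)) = a^2 + a - 30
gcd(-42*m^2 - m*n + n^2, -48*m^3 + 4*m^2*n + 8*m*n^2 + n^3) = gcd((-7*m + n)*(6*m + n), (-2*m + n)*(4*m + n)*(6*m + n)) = 6*m + n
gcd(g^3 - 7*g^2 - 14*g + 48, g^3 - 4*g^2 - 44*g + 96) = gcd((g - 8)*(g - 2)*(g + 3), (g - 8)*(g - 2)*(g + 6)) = g^2 - 10*g + 16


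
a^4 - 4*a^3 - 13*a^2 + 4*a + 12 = (a - 6)*(a - 1)*(a + 1)*(a + 2)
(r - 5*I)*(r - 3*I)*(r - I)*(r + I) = r^4 - 8*I*r^3 - 14*r^2 - 8*I*r - 15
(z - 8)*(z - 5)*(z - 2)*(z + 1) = z^4 - 14*z^3 + 51*z^2 - 14*z - 80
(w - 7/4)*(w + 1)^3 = w^4 + 5*w^3/4 - 9*w^2/4 - 17*w/4 - 7/4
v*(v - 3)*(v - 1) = v^3 - 4*v^2 + 3*v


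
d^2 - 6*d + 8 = (d - 4)*(d - 2)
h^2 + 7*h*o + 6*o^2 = (h + o)*(h + 6*o)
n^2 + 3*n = n*(n + 3)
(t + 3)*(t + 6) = t^2 + 9*t + 18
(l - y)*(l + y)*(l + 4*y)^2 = l^4 + 8*l^3*y + 15*l^2*y^2 - 8*l*y^3 - 16*y^4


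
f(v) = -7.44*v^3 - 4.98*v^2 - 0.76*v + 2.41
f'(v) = -22.32*v^2 - 9.96*v - 0.76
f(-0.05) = 2.44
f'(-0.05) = -0.32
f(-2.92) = 147.40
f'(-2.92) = -161.99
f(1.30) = -23.34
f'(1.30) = -51.43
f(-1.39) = 13.83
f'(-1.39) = -30.04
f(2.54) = -153.57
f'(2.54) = -170.06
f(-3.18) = 193.72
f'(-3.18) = -194.80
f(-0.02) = 2.42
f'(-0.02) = -0.57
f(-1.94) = 39.46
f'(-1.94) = -65.44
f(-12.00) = 12150.73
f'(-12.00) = -3095.32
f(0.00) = 2.41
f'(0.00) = -0.76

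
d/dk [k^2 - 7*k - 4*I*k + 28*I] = 2*k - 7 - 4*I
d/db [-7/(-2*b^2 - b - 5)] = 7*(-4*b - 1)/(2*b^2 + b + 5)^2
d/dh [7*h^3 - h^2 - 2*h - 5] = 21*h^2 - 2*h - 2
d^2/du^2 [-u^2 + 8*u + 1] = -2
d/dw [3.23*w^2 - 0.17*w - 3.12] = 6.46*w - 0.17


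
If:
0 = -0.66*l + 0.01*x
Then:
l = 0.0151515151515152*x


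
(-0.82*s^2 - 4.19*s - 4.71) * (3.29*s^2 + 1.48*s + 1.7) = -2.6978*s^4 - 14.9987*s^3 - 23.0911*s^2 - 14.0938*s - 8.007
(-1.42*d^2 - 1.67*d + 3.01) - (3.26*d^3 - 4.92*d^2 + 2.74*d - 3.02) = -3.26*d^3 + 3.5*d^2 - 4.41*d + 6.03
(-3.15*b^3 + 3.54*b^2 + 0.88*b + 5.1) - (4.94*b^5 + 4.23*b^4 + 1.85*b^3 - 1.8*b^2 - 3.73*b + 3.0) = -4.94*b^5 - 4.23*b^4 - 5.0*b^3 + 5.34*b^2 + 4.61*b + 2.1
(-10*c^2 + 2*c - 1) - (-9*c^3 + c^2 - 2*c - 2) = 9*c^3 - 11*c^2 + 4*c + 1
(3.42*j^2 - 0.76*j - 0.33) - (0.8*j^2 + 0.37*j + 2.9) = 2.62*j^2 - 1.13*j - 3.23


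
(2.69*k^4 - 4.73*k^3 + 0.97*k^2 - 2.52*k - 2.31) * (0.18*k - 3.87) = 0.4842*k^5 - 11.2617*k^4 + 18.4797*k^3 - 4.2075*k^2 + 9.3366*k + 8.9397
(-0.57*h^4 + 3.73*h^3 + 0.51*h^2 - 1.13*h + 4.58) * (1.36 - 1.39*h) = 0.7923*h^5 - 5.9599*h^4 + 4.3639*h^3 + 2.2643*h^2 - 7.903*h + 6.2288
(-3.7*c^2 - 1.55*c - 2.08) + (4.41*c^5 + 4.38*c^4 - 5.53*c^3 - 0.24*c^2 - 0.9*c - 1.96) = 4.41*c^5 + 4.38*c^4 - 5.53*c^3 - 3.94*c^2 - 2.45*c - 4.04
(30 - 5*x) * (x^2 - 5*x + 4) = -5*x^3 + 55*x^2 - 170*x + 120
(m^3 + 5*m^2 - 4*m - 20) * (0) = 0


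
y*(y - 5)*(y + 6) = y^3 + y^2 - 30*y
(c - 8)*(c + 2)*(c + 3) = c^3 - 3*c^2 - 34*c - 48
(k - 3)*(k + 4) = k^2 + k - 12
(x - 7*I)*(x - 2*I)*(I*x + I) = I*x^3 + 9*x^2 + I*x^2 + 9*x - 14*I*x - 14*I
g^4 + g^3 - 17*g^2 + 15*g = g*(g - 3)*(g - 1)*(g + 5)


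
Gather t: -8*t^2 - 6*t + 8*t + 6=-8*t^2 + 2*t + 6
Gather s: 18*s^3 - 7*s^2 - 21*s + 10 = 18*s^3 - 7*s^2 - 21*s + 10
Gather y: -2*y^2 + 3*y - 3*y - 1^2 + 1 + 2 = 2 - 2*y^2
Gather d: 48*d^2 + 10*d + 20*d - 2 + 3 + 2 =48*d^2 + 30*d + 3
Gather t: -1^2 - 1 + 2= 0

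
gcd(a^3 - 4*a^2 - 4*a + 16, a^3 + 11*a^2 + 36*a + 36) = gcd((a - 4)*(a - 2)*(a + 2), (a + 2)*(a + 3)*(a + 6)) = a + 2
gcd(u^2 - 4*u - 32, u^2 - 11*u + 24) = u - 8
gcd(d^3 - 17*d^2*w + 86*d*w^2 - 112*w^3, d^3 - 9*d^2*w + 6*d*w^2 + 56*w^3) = -d + 7*w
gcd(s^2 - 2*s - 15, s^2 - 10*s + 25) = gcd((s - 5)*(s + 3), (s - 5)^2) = s - 5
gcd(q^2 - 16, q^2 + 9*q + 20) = q + 4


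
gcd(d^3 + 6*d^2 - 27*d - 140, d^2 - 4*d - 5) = d - 5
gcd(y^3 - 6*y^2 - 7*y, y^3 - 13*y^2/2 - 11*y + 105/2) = y - 7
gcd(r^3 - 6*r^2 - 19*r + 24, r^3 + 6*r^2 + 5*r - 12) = r^2 + 2*r - 3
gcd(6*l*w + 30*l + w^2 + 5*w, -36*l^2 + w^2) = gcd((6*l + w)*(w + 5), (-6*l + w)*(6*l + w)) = 6*l + w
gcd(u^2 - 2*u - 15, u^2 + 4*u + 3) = u + 3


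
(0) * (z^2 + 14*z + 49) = 0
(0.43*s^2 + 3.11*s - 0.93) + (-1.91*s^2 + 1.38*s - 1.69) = -1.48*s^2 + 4.49*s - 2.62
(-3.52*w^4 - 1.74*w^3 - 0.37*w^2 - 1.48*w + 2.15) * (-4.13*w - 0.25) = 14.5376*w^5 + 8.0662*w^4 + 1.9631*w^3 + 6.2049*w^2 - 8.5095*w - 0.5375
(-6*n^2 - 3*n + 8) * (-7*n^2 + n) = 42*n^4 + 15*n^3 - 59*n^2 + 8*n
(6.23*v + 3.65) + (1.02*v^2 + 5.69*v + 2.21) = 1.02*v^2 + 11.92*v + 5.86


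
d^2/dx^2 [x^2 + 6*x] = 2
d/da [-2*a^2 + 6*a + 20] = 6 - 4*a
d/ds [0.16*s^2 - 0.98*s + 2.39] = 0.32*s - 0.98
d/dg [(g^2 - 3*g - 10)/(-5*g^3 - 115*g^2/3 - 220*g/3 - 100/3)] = 3*(3*g^2 - 30*g - 95)/(5*(9*g^4 + 102*g^3 + 349*g^2 + 340*g + 100))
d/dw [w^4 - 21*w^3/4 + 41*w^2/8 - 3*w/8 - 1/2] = 4*w^3 - 63*w^2/4 + 41*w/4 - 3/8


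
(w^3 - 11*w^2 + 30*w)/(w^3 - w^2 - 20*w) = (w - 6)/(w + 4)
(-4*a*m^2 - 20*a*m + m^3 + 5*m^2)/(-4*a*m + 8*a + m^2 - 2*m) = m*(m + 5)/(m - 2)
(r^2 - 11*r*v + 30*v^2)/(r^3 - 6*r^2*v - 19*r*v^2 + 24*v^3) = (r^2 - 11*r*v + 30*v^2)/(r^3 - 6*r^2*v - 19*r*v^2 + 24*v^3)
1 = 1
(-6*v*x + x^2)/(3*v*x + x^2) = (-6*v + x)/(3*v + x)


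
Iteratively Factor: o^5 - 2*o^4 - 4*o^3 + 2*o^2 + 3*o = (o + 1)*(o^4 - 3*o^3 - o^2 + 3*o) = (o + 1)^2*(o^3 - 4*o^2 + 3*o) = o*(o + 1)^2*(o^2 - 4*o + 3) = o*(o - 1)*(o + 1)^2*(o - 3)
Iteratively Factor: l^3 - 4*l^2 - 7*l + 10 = (l - 5)*(l^2 + l - 2) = (l - 5)*(l - 1)*(l + 2)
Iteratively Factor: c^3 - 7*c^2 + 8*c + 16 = (c - 4)*(c^2 - 3*c - 4) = (c - 4)^2*(c + 1)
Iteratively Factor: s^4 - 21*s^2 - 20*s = (s - 5)*(s^3 + 5*s^2 + 4*s) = s*(s - 5)*(s^2 + 5*s + 4) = s*(s - 5)*(s + 1)*(s + 4)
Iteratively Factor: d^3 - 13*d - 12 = (d + 1)*(d^2 - d - 12) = (d - 4)*(d + 1)*(d + 3)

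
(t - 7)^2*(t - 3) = t^3 - 17*t^2 + 91*t - 147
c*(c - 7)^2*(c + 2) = c^4 - 12*c^3 + 21*c^2 + 98*c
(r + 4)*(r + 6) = r^2 + 10*r + 24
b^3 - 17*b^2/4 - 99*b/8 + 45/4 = (b - 6)*(b - 3/4)*(b + 5/2)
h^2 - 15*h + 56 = (h - 8)*(h - 7)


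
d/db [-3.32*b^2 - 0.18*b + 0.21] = -6.64*b - 0.18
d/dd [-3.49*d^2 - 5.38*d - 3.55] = -6.98*d - 5.38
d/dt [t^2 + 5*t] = 2*t + 5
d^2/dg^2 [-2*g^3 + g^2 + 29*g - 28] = 2 - 12*g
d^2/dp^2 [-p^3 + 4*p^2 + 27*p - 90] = 8 - 6*p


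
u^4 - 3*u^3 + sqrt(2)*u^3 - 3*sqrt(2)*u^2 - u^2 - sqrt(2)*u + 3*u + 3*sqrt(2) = (u - 3)*(u - 1)*(u + 1)*(u + sqrt(2))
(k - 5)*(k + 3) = k^2 - 2*k - 15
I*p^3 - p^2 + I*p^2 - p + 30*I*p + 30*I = (p - 5*I)*(p + 6*I)*(I*p + I)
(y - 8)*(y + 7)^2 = y^3 + 6*y^2 - 63*y - 392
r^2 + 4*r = r*(r + 4)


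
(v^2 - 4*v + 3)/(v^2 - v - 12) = (-v^2 + 4*v - 3)/(-v^2 + v + 12)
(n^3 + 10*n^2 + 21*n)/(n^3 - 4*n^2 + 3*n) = (n^2 + 10*n + 21)/(n^2 - 4*n + 3)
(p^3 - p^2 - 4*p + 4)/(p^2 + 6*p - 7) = (p^2 - 4)/(p + 7)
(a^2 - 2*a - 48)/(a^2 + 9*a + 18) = (a - 8)/(a + 3)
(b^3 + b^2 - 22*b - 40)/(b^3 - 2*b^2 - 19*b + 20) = (b + 2)/(b - 1)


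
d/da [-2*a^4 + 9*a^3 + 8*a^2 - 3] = a*(-8*a^2 + 27*a + 16)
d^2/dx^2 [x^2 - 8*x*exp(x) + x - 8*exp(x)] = -8*x*exp(x) - 24*exp(x) + 2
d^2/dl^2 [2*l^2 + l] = 4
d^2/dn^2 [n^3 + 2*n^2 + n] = 6*n + 4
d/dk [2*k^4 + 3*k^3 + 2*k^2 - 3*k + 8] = 8*k^3 + 9*k^2 + 4*k - 3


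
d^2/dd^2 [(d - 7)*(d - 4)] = 2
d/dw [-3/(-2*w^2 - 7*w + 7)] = 3*(-4*w - 7)/(2*w^2 + 7*w - 7)^2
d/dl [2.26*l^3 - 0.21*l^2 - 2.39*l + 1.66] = 6.78*l^2 - 0.42*l - 2.39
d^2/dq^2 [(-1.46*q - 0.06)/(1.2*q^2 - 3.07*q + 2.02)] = (-(1.46*q + 0.06)*(2.4*q - 3.07)*(4.8*q - 6.14) + (10.512*q - 8.8204)*(1.2*q^2 - 3.07*q + 2.02))/(1.2*q^2 - 3.07*q + 2.02)^3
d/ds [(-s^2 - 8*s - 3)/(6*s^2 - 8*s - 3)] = 14*s*(4*s + 3)/(36*s^4 - 96*s^3 + 28*s^2 + 48*s + 9)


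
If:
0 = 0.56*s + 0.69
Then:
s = -1.23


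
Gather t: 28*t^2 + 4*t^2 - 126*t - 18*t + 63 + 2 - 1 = 32*t^2 - 144*t + 64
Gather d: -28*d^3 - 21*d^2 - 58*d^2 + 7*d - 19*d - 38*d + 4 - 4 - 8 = -28*d^3 - 79*d^2 - 50*d - 8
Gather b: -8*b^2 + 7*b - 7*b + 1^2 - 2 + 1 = -8*b^2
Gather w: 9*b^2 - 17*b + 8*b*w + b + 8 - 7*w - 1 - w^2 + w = 9*b^2 - 16*b - w^2 + w*(8*b - 6) + 7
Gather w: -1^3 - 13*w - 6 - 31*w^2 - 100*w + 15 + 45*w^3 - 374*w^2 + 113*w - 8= 45*w^3 - 405*w^2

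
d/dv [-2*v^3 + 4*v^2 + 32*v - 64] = -6*v^2 + 8*v + 32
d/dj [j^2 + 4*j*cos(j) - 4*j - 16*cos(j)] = -4*j*sin(j) + 2*j + 16*sin(j) + 4*cos(j) - 4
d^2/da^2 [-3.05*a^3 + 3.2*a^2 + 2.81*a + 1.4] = 6.4 - 18.3*a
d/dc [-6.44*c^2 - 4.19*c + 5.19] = -12.88*c - 4.19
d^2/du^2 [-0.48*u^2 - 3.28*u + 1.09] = -0.960000000000000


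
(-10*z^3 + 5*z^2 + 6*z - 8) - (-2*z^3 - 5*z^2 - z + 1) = -8*z^3 + 10*z^2 + 7*z - 9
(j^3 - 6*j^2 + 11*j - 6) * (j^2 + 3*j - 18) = j^5 - 3*j^4 - 25*j^3 + 135*j^2 - 216*j + 108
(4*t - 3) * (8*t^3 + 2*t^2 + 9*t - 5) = 32*t^4 - 16*t^3 + 30*t^2 - 47*t + 15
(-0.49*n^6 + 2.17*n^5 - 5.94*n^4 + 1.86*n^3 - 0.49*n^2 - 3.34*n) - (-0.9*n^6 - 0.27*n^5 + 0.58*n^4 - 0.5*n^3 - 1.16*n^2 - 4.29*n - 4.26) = 0.41*n^6 + 2.44*n^5 - 6.52*n^4 + 2.36*n^3 + 0.67*n^2 + 0.95*n + 4.26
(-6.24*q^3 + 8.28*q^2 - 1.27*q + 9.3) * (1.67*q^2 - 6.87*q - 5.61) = -10.4208*q^5 + 56.6964*q^4 - 23.9981*q^3 - 22.1949*q^2 - 56.7663*q - 52.173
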